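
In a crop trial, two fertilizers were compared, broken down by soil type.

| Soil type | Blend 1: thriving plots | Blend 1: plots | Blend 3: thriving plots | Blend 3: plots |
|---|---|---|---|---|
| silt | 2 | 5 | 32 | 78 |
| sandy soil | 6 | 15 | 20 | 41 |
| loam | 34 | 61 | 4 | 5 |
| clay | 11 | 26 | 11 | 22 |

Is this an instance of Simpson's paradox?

Yes

Silt: Blend 1 2/5 = 40.0%, Blend 3 32/78 = 41.0% → Blend 3
Sandy soil: Blend 1 6/15 = 40.0%, Blend 3 20/41 = 48.8% → Blend 3
Loam: Blend 1 34/61 = 55.7%, Blend 3 4/5 = 80.0% → Blend 3
Clay: Blend 1 11/26 = 42.3%, Blend 3 11/22 = 50.0% → Blend 3
Overall: Blend 1 53/107 = 49.5%, Blend 3 67/146 = 45.9% → Blend 1
Blend 3 wins each soil group but Blend 1 wins overall — the comparison reverses. Blend 3's plots skew toward silt, which has a lower base rate.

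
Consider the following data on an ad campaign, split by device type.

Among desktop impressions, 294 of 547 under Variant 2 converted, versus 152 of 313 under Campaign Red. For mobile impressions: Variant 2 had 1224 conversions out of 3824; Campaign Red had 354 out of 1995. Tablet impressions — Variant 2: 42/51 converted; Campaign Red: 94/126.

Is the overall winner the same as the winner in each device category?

Yes

Desktop: Variant 2 294/547 = 53.7%, Campaign Red 152/313 = 48.6% → Variant 2
Mobile: Variant 2 1224/3824 = 32.0%, Campaign Red 354/1995 = 17.7% → Variant 2
Tablet: Variant 2 42/51 = 82.4%, Campaign Red 94/126 = 74.6% → Variant 2
Overall: Variant 2 1560/4422 = 35.3%, Campaign Red 600/2434 = 24.7% → Variant 2
Variant 2 wins overall and in every device group — no reversal.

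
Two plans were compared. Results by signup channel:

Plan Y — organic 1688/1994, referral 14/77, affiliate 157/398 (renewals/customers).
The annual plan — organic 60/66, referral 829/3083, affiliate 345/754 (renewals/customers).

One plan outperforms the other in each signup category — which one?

Organic: Plan Y 1688/1994 = 84.7%, the annual plan 60/66 = 90.9% → the annual plan
Referral: Plan Y 14/77 = 18.2%, the annual plan 829/3083 = 26.9% → the annual plan
Affiliate: Plan Y 157/398 = 39.4%, the annual plan 345/754 = 45.8% → the annual plan
The annual plan has the higher rate in all 3 groups.

the annual plan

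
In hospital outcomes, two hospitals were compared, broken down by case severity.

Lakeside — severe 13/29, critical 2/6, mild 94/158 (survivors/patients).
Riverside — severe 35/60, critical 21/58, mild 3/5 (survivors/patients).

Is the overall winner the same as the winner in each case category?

Severe: Lakeside 13/29 = 44.8%, Riverside 35/60 = 58.3% → Riverside
Critical: Lakeside 2/6 = 33.3%, Riverside 21/58 = 36.2% → Riverside
Mild: Lakeside 94/158 = 59.5%, Riverside 3/5 = 60.0% → Riverside
Overall: Lakeside 109/193 = 56.5%, Riverside 59/123 = 48.0% → Lakeside
Riverside wins each case group but Lakeside wins overall — the comparison reverses. Riverside's patients skew toward critical, which has a lower base rate.

No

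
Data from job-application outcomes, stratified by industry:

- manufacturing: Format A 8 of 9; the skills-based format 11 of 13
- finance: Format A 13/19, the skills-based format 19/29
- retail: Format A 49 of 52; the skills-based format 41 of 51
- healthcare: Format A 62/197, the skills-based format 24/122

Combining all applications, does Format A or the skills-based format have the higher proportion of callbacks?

Manufacturing: Format A 8/9 = 88.9%, the skills-based format 11/13 = 84.6% → Format A
Finance: Format A 13/19 = 68.4%, the skills-based format 19/29 = 65.5% → Format A
Retail: Format A 49/52 = 94.2%, the skills-based format 41/51 = 80.4% → Format A
Healthcare: Format A 62/197 = 31.5%, the skills-based format 24/122 = 19.7% → Format A
Overall: Format A 132/277 = 47.7%, the skills-based format 95/215 = 44.2% → Format A

Format A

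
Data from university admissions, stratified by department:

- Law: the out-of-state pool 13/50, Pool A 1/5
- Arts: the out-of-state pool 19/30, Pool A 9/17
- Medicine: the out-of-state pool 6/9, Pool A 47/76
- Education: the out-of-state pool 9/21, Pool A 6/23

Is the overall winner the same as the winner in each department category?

Law: the out-of-state pool 13/50 = 26.0%, Pool A 1/5 = 20.0% → the out-of-state pool
Arts: the out-of-state pool 19/30 = 63.3%, Pool A 9/17 = 52.9% → the out-of-state pool
Medicine: the out-of-state pool 6/9 = 66.7%, Pool A 47/76 = 61.8% → the out-of-state pool
Education: the out-of-state pool 9/21 = 42.9%, Pool A 6/23 = 26.1% → the out-of-state pool
Overall: the out-of-state pool 47/110 = 42.7%, Pool A 63/121 = 52.1% → Pool A
The out-of-state pool wins each department group but Pool A wins overall — the comparison reverses. The out-of-state pool's applicants skew toward Law, which has a lower base rate.

No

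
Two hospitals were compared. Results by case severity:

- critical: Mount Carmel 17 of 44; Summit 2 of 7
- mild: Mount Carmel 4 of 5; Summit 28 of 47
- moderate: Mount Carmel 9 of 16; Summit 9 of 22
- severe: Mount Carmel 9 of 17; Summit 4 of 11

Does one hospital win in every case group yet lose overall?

Yes

Critical: Mount Carmel 17/44 = 38.6%, Summit 2/7 = 28.6% → Mount Carmel
Mild: Mount Carmel 4/5 = 80.0%, Summit 28/47 = 59.6% → Mount Carmel
Moderate: Mount Carmel 9/16 = 56.2%, Summit 9/22 = 40.9% → Mount Carmel
Severe: Mount Carmel 9/17 = 52.9%, Summit 4/11 = 36.4% → Mount Carmel
Overall: Mount Carmel 39/82 = 47.6%, Summit 43/87 = 49.4% → Summit
Mount Carmel wins each case group but Summit wins overall — the comparison reverses. Mount Carmel's patients skew toward critical, which has a lower base rate.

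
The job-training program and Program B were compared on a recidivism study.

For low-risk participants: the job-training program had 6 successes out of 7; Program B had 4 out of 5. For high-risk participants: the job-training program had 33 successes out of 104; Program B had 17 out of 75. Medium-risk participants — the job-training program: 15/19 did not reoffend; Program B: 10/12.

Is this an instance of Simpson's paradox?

No

Low-risk: the job-training program 6/7 = 85.7%, Program B 4/5 = 80.0% → the job-training program
High-risk: the job-training program 33/104 = 31.7%, Program B 17/75 = 22.7% → the job-training program
Medium-risk: the job-training program 15/19 = 78.9%, Program B 10/12 = 83.3% → Program B
Overall: the job-training program 54/130 = 41.5%, Program B 31/92 = 33.7% → the job-training program
Neither sweeps: the job-training program wins 2 of 3 groups, Program B wins 1. The job-training program wins overall but not every group — no Simpson reversal.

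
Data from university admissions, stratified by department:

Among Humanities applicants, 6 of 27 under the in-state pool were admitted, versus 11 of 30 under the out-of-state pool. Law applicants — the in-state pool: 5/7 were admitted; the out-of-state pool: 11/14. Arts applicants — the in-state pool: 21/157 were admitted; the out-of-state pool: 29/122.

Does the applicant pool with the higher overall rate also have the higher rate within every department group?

Humanities: the in-state pool 6/27 = 22.2%, the out-of-state pool 11/30 = 36.7% → the out-of-state pool
Law: the in-state pool 5/7 = 71.4%, the out-of-state pool 11/14 = 78.6% → the out-of-state pool
Arts: the in-state pool 21/157 = 13.4%, the out-of-state pool 29/122 = 23.8% → the out-of-state pool
Overall: the in-state pool 32/191 = 16.8%, the out-of-state pool 51/166 = 30.7% → the out-of-state pool
The out-of-state pool wins overall and in every department group — no reversal.

Yes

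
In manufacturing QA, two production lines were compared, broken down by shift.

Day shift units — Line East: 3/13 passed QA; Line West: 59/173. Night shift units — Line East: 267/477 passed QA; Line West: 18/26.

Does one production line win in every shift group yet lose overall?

Day shift: Line East 3/13 = 23.1%, Line West 59/173 = 34.1% → Line West
Night shift: Line East 267/477 = 56.0%, Line West 18/26 = 69.2% → Line West
Overall: Line East 270/490 = 55.1%, Line West 77/199 = 38.7% → Line East
Line West wins each shift group but Line East wins overall — the comparison reverses. Line West's units skew toward day shift, which has a lower base rate.

Yes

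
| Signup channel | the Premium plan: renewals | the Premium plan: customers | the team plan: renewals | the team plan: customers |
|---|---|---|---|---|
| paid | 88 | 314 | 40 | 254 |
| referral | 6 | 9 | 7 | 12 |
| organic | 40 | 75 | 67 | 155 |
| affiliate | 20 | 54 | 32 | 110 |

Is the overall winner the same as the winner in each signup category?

Paid: the Premium plan 88/314 = 28.0%, the team plan 40/254 = 15.7% → the Premium plan
Referral: the Premium plan 6/9 = 66.7%, the team plan 7/12 = 58.3% → the Premium plan
Organic: the Premium plan 40/75 = 53.3%, the team plan 67/155 = 43.2% → the Premium plan
Affiliate: the Premium plan 20/54 = 37.0%, the team plan 32/110 = 29.1% → the Premium plan
Overall: the Premium plan 154/452 = 34.1%, the team plan 146/531 = 27.5% → the Premium plan
The Premium plan wins overall and in every signup group — no reversal.

Yes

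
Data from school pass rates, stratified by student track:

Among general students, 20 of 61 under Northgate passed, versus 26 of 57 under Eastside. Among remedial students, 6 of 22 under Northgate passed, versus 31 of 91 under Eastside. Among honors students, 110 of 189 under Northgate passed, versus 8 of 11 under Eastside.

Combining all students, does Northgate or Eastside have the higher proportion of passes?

Northgate

General: Northgate 20/61 = 32.8%, Eastside 26/57 = 45.6% → Eastside
Remedial: Northgate 6/22 = 27.3%, Eastside 31/91 = 34.1% → Eastside
Honors: Northgate 110/189 = 58.2%, Eastside 8/11 = 72.7% → Eastside
Overall: Northgate 136/272 = 50.0%, Eastside 65/159 = 40.9% → Northgate
(Eastside wins every student group but Northgate wins overall — Eastside's students skew toward the low-rate remedial group.)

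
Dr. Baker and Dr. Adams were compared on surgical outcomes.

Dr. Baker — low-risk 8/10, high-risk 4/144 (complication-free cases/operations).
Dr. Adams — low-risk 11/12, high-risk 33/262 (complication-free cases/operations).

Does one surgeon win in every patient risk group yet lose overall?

Low-risk: Dr. Baker 8/10 = 80.0%, Dr. Adams 11/12 = 91.7% → Dr. Adams
High-risk: Dr. Baker 4/144 = 2.8%, Dr. Adams 33/262 = 12.6% → Dr. Adams
Overall: Dr. Baker 12/154 = 7.8%, Dr. Adams 44/274 = 16.1% → Dr. Adams
Dr. Adams wins overall and in every patient risk group — no reversal.

No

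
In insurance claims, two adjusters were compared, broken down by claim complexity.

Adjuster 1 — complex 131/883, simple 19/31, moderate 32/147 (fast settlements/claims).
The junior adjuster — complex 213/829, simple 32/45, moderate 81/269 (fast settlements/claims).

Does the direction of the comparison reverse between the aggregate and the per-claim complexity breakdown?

No

Complex: Adjuster 1 131/883 = 14.8%, the junior adjuster 213/829 = 25.7% → the junior adjuster
Simple: Adjuster 1 19/31 = 61.3%, the junior adjuster 32/45 = 71.1% → the junior adjuster
Moderate: Adjuster 1 32/147 = 21.8%, the junior adjuster 81/269 = 30.1% → the junior adjuster
Overall: Adjuster 1 182/1061 = 17.2%, the junior adjuster 326/1143 = 28.5% → the junior adjuster
The junior adjuster wins overall and in every claim group — no reversal.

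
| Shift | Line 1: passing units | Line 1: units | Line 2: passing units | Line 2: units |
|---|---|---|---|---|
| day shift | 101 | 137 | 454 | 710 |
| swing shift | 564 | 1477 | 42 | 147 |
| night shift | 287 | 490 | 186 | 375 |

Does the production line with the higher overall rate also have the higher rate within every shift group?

No

Day shift: Line 1 101/137 = 73.7%, Line 2 454/710 = 63.9% → Line 1
Swing shift: Line 1 564/1477 = 38.2%, Line 2 42/147 = 28.6% → Line 1
Night shift: Line 1 287/490 = 58.6%, Line 2 186/375 = 49.6% → Line 1
Overall: Line 1 952/2104 = 45.2%, Line 2 682/1232 = 55.4% → Line 2
Line 1 wins each shift group but Line 2 wins overall — the comparison reverses. Line 1's units skew toward swing shift, which has a lower base rate.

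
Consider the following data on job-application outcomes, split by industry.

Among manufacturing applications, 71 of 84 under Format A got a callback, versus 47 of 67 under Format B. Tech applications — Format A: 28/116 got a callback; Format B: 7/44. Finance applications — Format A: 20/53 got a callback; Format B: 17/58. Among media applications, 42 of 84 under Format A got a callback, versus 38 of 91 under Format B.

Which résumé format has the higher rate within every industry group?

Manufacturing: Format A 71/84 = 84.5%, Format B 47/67 = 70.1% → Format A
Tech: Format A 28/116 = 24.1%, Format B 7/44 = 15.9% → Format A
Finance: Format A 20/53 = 37.7%, Format B 17/58 = 29.3% → Format A
Media: Format A 42/84 = 50.0%, Format B 38/91 = 41.8% → Format A
Format A has the higher rate in all 4 groups.

Format A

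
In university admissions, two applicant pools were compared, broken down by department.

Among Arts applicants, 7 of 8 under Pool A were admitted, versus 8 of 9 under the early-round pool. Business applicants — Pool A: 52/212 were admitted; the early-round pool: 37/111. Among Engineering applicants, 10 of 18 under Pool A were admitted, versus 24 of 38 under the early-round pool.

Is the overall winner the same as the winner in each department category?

Arts: Pool A 7/8 = 87.5%, the early-round pool 8/9 = 88.9% → the early-round pool
Business: Pool A 52/212 = 24.5%, the early-round pool 37/111 = 33.3% → the early-round pool
Engineering: Pool A 10/18 = 55.6%, the early-round pool 24/38 = 63.2% → the early-round pool
Overall: Pool A 69/238 = 29.0%, the early-round pool 69/158 = 43.7% → the early-round pool
The early-round pool wins overall and in every department group — no reversal.

Yes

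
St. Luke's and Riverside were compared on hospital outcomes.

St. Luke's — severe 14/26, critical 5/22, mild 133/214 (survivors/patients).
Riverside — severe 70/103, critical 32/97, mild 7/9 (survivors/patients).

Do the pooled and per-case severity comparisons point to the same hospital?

No

Severe: St. Luke's 14/26 = 53.8%, Riverside 70/103 = 68.0% → Riverside
Critical: St. Luke's 5/22 = 22.7%, Riverside 32/97 = 33.0% → Riverside
Mild: St. Luke's 133/214 = 62.1%, Riverside 7/9 = 77.8% → Riverside
Overall: St. Luke's 152/262 = 58.0%, Riverside 109/209 = 52.2% → St. Luke's
Riverside wins each case group but St. Luke's wins overall — the comparison reverses. Riverside's patients skew toward critical, which has a lower base rate.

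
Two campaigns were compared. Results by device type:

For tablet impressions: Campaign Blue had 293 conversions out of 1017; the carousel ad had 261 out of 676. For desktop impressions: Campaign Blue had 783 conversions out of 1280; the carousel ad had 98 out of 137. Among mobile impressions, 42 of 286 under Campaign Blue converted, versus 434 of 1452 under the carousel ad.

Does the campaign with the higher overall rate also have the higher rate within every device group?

No

Tablet: Campaign Blue 293/1017 = 28.8%, the carousel ad 261/676 = 38.6% → the carousel ad
Desktop: Campaign Blue 783/1280 = 61.2%, the carousel ad 98/137 = 71.5% → the carousel ad
Mobile: Campaign Blue 42/286 = 14.7%, the carousel ad 434/1452 = 29.9% → the carousel ad
Overall: Campaign Blue 1118/2583 = 43.3%, the carousel ad 793/2265 = 35.0% → Campaign Blue
The carousel ad wins each device group but Campaign Blue wins overall — the comparison reverses. The carousel ad's impressions skew toward mobile, which has a lower base rate.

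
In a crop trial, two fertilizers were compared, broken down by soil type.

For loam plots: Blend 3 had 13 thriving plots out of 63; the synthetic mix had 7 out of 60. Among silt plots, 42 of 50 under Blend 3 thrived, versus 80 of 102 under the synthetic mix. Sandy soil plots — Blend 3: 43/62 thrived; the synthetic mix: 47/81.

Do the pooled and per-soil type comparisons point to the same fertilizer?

Loam: Blend 3 13/63 = 20.6%, the synthetic mix 7/60 = 11.7% → Blend 3
Silt: Blend 3 42/50 = 84.0%, the synthetic mix 80/102 = 78.4% → Blend 3
Sandy soil: Blend 3 43/62 = 69.4%, the synthetic mix 47/81 = 58.0% → Blend 3
Overall: Blend 3 98/175 = 56.0%, the synthetic mix 134/243 = 55.1% → Blend 3
Blend 3 wins overall and in every soil group — no reversal.

Yes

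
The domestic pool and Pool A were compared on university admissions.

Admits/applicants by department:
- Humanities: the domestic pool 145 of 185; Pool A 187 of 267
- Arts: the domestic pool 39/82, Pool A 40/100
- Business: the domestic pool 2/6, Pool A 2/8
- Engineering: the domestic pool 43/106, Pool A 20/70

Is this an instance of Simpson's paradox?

No

Humanities: the domestic pool 145/185 = 78.4%, Pool A 187/267 = 70.0% → the domestic pool
Arts: the domestic pool 39/82 = 47.6%, Pool A 40/100 = 40.0% → the domestic pool
Business: the domestic pool 2/6 = 33.3%, Pool A 2/8 = 25.0% → the domestic pool
Engineering: the domestic pool 43/106 = 40.6%, Pool A 20/70 = 28.6% → the domestic pool
Overall: the domestic pool 229/379 = 60.4%, Pool A 249/445 = 56.0% → the domestic pool
The domestic pool wins overall and in every department group — no reversal.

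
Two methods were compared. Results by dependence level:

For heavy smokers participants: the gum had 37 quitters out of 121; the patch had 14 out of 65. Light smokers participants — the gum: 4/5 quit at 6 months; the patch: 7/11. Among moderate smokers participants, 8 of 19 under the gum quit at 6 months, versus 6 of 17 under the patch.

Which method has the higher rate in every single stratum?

the gum

Heavy smokers: the gum 37/121 = 30.6%, the patch 14/65 = 21.5% → the gum
Light smokers: the gum 4/5 = 80.0%, the patch 7/11 = 63.6% → the gum
Moderate smokers: the gum 8/19 = 42.1%, the patch 6/17 = 35.3% → the gum
The gum has the higher rate in all 3 groups.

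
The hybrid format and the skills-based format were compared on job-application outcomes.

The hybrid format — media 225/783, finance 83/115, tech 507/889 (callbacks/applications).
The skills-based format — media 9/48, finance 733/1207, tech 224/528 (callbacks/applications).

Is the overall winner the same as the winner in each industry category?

Media: the hybrid format 225/783 = 28.7%, the skills-based format 9/48 = 18.8% → the hybrid format
Finance: the hybrid format 83/115 = 72.2%, the skills-based format 733/1207 = 60.7% → the hybrid format
Tech: the hybrid format 507/889 = 57.0%, the skills-based format 224/528 = 42.4% → the hybrid format
Overall: the hybrid format 815/1787 = 45.6%, the skills-based format 966/1783 = 54.2% → the skills-based format
The hybrid format wins each industry group but the skills-based format wins overall — the comparison reverses. The hybrid format's applications skew toward media, which has a lower base rate.

No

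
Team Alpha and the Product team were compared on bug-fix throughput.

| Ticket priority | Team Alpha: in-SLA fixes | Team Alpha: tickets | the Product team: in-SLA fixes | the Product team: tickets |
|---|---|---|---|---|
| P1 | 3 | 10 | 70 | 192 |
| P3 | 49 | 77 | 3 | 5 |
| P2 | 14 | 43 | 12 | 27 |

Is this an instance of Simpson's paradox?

P1: Team Alpha 3/10 = 30.0%, the Product team 70/192 = 36.5% → the Product team
P3: Team Alpha 49/77 = 63.6%, the Product team 3/5 = 60.0% → Team Alpha
P2: Team Alpha 14/43 = 32.6%, the Product team 12/27 = 44.4% → the Product team
Overall: Team Alpha 66/130 = 50.8%, the Product team 85/224 = 37.9% → Team Alpha
Neither sweeps: Team Alpha wins 1 of 3 groups, the Product team wins 2. Team Alpha wins overall but not every group — no Simpson reversal.

No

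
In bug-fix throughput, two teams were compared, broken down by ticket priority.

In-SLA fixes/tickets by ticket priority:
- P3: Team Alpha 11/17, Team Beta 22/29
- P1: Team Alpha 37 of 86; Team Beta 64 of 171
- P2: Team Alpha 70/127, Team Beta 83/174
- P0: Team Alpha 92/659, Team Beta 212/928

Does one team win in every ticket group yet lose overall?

P3: Team Alpha 11/17 = 64.7%, Team Beta 22/29 = 75.9% → Team Beta
P1: Team Alpha 37/86 = 43.0%, Team Beta 64/171 = 37.4% → Team Alpha
P2: Team Alpha 70/127 = 55.1%, Team Beta 83/174 = 47.7% → Team Alpha
P0: Team Alpha 92/659 = 14.0%, Team Beta 212/928 = 22.8% → Team Beta
Overall: Team Alpha 210/889 = 23.6%, Team Beta 381/1302 = 29.3% → Team Beta
Neither sweeps: Team Alpha wins 2 of 4 groups, Team Beta wins 2. Team Beta wins overall but not every group — no Simpson reversal.

No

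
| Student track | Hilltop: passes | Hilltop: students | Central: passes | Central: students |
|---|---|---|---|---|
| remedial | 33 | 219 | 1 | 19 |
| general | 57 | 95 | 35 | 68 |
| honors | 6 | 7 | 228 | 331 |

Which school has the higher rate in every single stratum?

Hilltop

Remedial: Hilltop 33/219 = 15.1%, Central 1/19 = 5.3% → Hilltop
General: Hilltop 57/95 = 60.0%, Central 35/68 = 51.5% → Hilltop
Honors: Hilltop 6/7 = 85.7%, Central 228/331 = 68.9% → Hilltop
Hilltop has the higher rate in all 3 groups.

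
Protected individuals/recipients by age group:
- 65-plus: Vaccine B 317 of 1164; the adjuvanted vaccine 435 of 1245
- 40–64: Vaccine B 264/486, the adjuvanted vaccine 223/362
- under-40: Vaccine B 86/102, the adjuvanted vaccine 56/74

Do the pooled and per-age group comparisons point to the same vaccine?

No

65-plus: Vaccine B 317/1164 = 27.2%, the adjuvanted vaccine 435/1245 = 34.9% → the adjuvanted vaccine
40–64: Vaccine B 264/486 = 54.3%, the adjuvanted vaccine 223/362 = 61.6% → the adjuvanted vaccine
Under-40: Vaccine B 86/102 = 84.3%, the adjuvanted vaccine 56/74 = 75.7% → Vaccine B
Overall: Vaccine B 667/1752 = 38.1%, the adjuvanted vaccine 714/1681 = 42.5% → the adjuvanted vaccine
Neither sweeps: Vaccine B wins 1 of 3 groups, the adjuvanted vaccine wins 2. The adjuvanted vaccine wins overall but not every group — no Simpson reversal.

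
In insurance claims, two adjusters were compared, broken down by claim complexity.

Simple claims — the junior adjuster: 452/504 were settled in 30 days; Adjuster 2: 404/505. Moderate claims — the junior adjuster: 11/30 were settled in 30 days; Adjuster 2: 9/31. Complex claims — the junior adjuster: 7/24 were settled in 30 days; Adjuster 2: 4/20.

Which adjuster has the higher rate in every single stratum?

the junior adjuster

Simple: the junior adjuster 452/504 = 89.7%, Adjuster 2 404/505 = 80.0% → the junior adjuster
Moderate: the junior adjuster 11/30 = 36.7%, Adjuster 2 9/31 = 29.0% → the junior adjuster
Complex: the junior adjuster 7/24 = 29.2%, Adjuster 2 4/20 = 20.0% → the junior adjuster
The junior adjuster has the higher rate in all 3 groups.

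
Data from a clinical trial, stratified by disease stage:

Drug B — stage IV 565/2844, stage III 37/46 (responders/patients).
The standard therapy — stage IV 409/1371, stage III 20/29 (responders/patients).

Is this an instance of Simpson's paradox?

Stage IV: Drug B 565/2844 = 19.9%, the standard therapy 409/1371 = 29.8% → the standard therapy
Stage III: Drug B 37/46 = 80.4%, the standard therapy 20/29 = 69.0% → Drug B
Overall: Drug B 602/2890 = 20.8%, the standard therapy 429/1400 = 30.6% → the standard therapy
Neither sweeps: Drug B wins 1 of 2 groups, the standard therapy wins 1. The standard therapy wins overall but not every group — no Simpson reversal.

No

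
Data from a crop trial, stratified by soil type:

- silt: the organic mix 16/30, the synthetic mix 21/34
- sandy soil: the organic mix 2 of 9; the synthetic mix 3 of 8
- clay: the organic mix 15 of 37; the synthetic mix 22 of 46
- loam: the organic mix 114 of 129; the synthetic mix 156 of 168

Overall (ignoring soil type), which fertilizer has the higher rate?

the synthetic mix

Silt: the organic mix 16/30 = 53.3%, the synthetic mix 21/34 = 61.8% → the synthetic mix
Sandy soil: the organic mix 2/9 = 22.2%, the synthetic mix 3/8 = 37.5% → the synthetic mix
Clay: the organic mix 15/37 = 40.5%, the synthetic mix 22/46 = 47.8% → the synthetic mix
Loam: the organic mix 114/129 = 88.4%, the synthetic mix 156/168 = 92.9% → the synthetic mix
Overall: the organic mix 147/205 = 71.7%, the synthetic mix 202/256 = 78.9% → the synthetic mix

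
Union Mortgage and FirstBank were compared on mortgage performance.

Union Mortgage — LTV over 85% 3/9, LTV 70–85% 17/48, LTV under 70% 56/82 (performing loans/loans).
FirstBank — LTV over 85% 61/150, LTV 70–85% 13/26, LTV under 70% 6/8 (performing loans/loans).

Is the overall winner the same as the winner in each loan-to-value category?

LTV over 85%: Union Mortgage 3/9 = 33.3%, FirstBank 61/150 = 40.7% → FirstBank
LTV 70–85%: Union Mortgage 17/48 = 35.4%, FirstBank 13/26 = 50.0% → FirstBank
LTV under 70%: Union Mortgage 56/82 = 68.3%, FirstBank 6/8 = 75.0% → FirstBank
Overall: Union Mortgage 76/139 = 54.7%, FirstBank 80/184 = 43.5% → Union Mortgage
FirstBank wins each loan-to-value group but Union Mortgage wins overall — the comparison reverses. FirstBank's loans skew toward LTV over 85%, which has a lower base rate.

No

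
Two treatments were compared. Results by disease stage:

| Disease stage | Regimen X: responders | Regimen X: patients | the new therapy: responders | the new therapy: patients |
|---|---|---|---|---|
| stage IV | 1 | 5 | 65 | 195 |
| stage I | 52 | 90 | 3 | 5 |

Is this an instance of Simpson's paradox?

Stage IV: Regimen X 1/5 = 20.0%, the new therapy 65/195 = 33.3% → the new therapy
Stage I: Regimen X 52/90 = 57.8%, the new therapy 3/5 = 60.0% → the new therapy
Overall: Regimen X 53/95 = 55.8%, the new therapy 68/200 = 34.0% → Regimen X
The new therapy wins each disease group but Regimen X wins overall — the comparison reverses. The new therapy's patients skew toward stage IV, which has a lower base rate.

Yes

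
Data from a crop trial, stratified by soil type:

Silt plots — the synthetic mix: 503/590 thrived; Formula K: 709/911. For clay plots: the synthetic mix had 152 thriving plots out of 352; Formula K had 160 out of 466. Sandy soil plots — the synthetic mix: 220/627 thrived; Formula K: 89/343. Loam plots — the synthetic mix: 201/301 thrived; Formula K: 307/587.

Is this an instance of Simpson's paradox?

Silt: the synthetic mix 503/590 = 85.3%, Formula K 709/911 = 77.8% → the synthetic mix
Clay: the synthetic mix 152/352 = 43.2%, Formula K 160/466 = 34.3% → the synthetic mix
Sandy soil: the synthetic mix 220/627 = 35.1%, Formula K 89/343 = 25.9% → the synthetic mix
Loam: the synthetic mix 201/301 = 66.8%, Formula K 307/587 = 52.3% → the synthetic mix
Overall: the synthetic mix 1076/1870 = 57.5%, Formula K 1265/2307 = 54.8% → the synthetic mix
The synthetic mix wins overall and in every soil group — no reversal.

No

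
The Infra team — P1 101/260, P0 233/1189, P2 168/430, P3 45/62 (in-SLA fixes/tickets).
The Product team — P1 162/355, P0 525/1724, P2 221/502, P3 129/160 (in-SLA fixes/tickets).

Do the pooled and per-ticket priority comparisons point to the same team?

Yes

P1: the Infra team 101/260 = 38.8%, the Product team 162/355 = 45.6% → the Product team
P0: the Infra team 233/1189 = 19.6%, the Product team 525/1724 = 30.5% → the Product team
P2: the Infra team 168/430 = 39.1%, the Product team 221/502 = 44.0% → the Product team
P3: the Infra team 45/62 = 72.6%, the Product team 129/160 = 80.6% → the Product team
Overall: the Infra team 547/1941 = 28.2%, the Product team 1037/2741 = 37.8% → the Product team
The Product team wins overall and in every ticket group — no reversal.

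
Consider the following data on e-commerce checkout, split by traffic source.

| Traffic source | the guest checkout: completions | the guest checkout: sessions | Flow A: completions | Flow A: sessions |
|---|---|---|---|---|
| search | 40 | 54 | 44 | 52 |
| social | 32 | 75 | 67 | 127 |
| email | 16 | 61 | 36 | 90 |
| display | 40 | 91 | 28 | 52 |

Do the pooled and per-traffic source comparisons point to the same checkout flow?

Yes

Search: the guest checkout 40/54 = 74.1%, Flow A 44/52 = 84.6% → Flow A
Social: the guest checkout 32/75 = 42.7%, Flow A 67/127 = 52.8% → Flow A
Email: the guest checkout 16/61 = 26.2%, Flow A 36/90 = 40.0% → Flow A
Display: the guest checkout 40/91 = 44.0%, Flow A 28/52 = 53.8% → Flow A
Overall: the guest checkout 128/281 = 45.6%, Flow A 175/321 = 54.5% → Flow A
Flow A wins overall and in every traffic group — no reversal.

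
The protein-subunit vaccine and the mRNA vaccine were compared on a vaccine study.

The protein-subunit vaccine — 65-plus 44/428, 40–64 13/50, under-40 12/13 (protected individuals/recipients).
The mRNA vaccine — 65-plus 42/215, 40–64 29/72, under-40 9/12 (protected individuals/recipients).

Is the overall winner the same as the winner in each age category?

65-plus: the protein-subunit vaccine 44/428 = 10.3%, the mRNA vaccine 42/215 = 19.5% → the mRNA vaccine
40–64: the protein-subunit vaccine 13/50 = 26.0%, the mRNA vaccine 29/72 = 40.3% → the mRNA vaccine
Under-40: the protein-subunit vaccine 12/13 = 92.3%, the mRNA vaccine 9/12 = 75.0% → the protein-subunit vaccine
Overall: the protein-subunit vaccine 69/491 = 14.1%, the mRNA vaccine 80/299 = 26.8% → the mRNA vaccine
Neither sweeps: the protein-subunit vaccine wins 1 of 3 groups, the mRNA vaccine wins 2. The mRNA vaccine wins overall but not every group — no Simpson reversal.

No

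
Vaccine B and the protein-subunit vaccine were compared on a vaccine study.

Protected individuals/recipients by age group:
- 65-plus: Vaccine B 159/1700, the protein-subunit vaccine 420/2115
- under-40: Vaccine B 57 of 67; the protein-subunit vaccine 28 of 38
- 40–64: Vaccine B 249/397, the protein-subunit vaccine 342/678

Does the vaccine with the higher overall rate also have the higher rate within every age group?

65-plus: Vaccine B 159/1700 = 9.4%, the protein-subunit vaccine 420/2115 = 19.9% → the protein-subunit vaccine
Under-40: Vaccine B 57/67 = 85.1%, the protein-subunit vaccine 28/38 = 73.7% → Vaccine B
40–64: Vaccine B 249/397 = 62.7%, the protein-subunit vaccine 342/678 = 50.4% → Vaccine B
Overall: Vaccine B 465/2164 = 21.5%, the protein-subunit vaccine 790/2831 = 27.9% → the protein-subunit vaccine
Neither sweeps: Vaccine B wins 2 of 3 groups, the protein-subunit vaccine wins 1. The protein-subunit vaccine wins overall but not every group — no Simpson reversal.

No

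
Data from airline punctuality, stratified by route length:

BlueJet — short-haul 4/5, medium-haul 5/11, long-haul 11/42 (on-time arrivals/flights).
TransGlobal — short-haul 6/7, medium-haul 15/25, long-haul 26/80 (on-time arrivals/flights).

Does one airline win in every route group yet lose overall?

Short-haul: BlueJet 4/5 = 80.0%, TransGlobal 6/7 = 85.7% → TransGlobal
Medium-haul: BlueJet 5/11 = 45.5%, TransGlobal 15/25 = 60.0% → TransGlobal
Long-haul: BlueJet 11/42 = 26.2%, TransGlobal 26/80 = 32.5% → TransGlobal
Overall: BlueJet 20/58 = 34.5%, TransGlobal 47/112 = 42.0% → TransGlobal
TransGlobal wins overall and in every route group — no reversal.

No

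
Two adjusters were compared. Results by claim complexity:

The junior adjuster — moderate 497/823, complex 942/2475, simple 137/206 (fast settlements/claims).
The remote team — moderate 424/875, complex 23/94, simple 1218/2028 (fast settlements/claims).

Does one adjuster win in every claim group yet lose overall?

Moderate: the junior adjuster 497/823 = 60.4%, the remote team 424/875 = 48.5% → the junior adjuster
Complex: the junior adjuster 942/2475 = 38.1%, the remote team 23/94 = 24.5% → the junior adjuster
Simple: the junior adjuster 137/206 = 66.5%, the remote team 1218/2028 = 60.1% → the junior adjuster
Overall: the junior adjuster 1576/3504 = 45.0%, the remote team 1665/2997 = 55.6% → the remote team
The junior adjuster wins each claim group but the remote team wins overall — the comparison reverses. The junior adjuster's claims skew toward complex, which has a lower base rate.

Yes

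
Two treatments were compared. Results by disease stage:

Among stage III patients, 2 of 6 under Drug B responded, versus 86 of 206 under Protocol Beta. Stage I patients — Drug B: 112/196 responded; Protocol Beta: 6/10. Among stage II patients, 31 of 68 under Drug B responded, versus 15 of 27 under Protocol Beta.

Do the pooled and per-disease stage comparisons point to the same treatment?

Stage III: Drug B 2/6 = 33.3%, Protocol Beta 86/206 = 41.7% → Protocol Beta
Stage I: Drug B 112/196 = 57.1%, Protocol Beta 6/10 = 60.0% → Protocol Beta
Stage II: Drug B 31/68 = 45.6%, Protocol Beta 15/27 = 55.6% → Protocol Beta
Overall: Drug B 145/270 = 53.7%, Protocol Beta 107/243 = 44.0% → Drug B
Protocol Beta wins each disease group but Drug B wins overall — the comparison reverses. Protocol Beta's patients skew toward stage III, which has a lower base rate.

No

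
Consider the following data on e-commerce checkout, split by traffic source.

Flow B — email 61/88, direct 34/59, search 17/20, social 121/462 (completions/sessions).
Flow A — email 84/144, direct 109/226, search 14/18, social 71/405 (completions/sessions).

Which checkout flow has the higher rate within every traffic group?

Flow B

Email: Flow B 61/88 = 69.3%, Flow A 84/144 = 58.3% → Flow B
Direct: Flow B 34/59 = 57.6%, Flow A 109/226 = 48.2% → Flow B
Search: Flow B 17/20 = 85.0%, Flow A 14/18 = 77.8% → Flow B
Social: Flow B 121/462 = 26.2%, Flow A 71/405 = 17.5% → Flow B
Flow B has the higher rate in all 4 groups.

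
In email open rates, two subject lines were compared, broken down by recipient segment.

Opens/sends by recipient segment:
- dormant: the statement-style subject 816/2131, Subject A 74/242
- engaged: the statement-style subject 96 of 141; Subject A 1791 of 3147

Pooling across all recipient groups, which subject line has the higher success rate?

Dormant: the statement-style subject 816/2131 = 38.3%, Subject A 74/242 = 30.6% → the statement-style subject
Engaged: the statement-style subject 96/141 = 68.1%, Subject A 1791/3147 = 56.9% → the statement-style subject
Overall: the statement-style subject 912/2272 = 40.1%, Subject A 1865/3389 = 55.0% → Subject A
(The statement-style subject wins every recipient group but Subject A wins overall — the statement-style subject's sends skew toward the low-rate dormant group.)

Subject A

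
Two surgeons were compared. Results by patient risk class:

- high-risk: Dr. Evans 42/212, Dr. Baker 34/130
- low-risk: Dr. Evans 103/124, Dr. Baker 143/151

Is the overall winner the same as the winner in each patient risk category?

Yes

High-risk: Dr. Evans 42/212 = 19.8%, Dr. Baker 34/130 = 26.2% → Dr. Baker
Low-risk: Dr. Evans 103/124 = 83.1%, Dr. Baker 143/151 = 94.7% → Dr. Baker
Overall: Dr. Evans 145/336 = 43.2%, Dr. Baker 177/281 = 63.0% → Dr. Baker
Dr. Baker wins overall and in every patient risk group — no reversal.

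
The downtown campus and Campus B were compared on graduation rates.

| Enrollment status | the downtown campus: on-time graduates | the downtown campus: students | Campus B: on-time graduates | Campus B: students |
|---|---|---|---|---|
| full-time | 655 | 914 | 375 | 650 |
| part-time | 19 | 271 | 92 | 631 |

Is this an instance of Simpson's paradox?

No

Full-time: the downtown campus 655/914 = 71.7%, Campus B 375/650 = 57.7% → the downtown campus
Part-time: the downtown campus 19/271 = 7.0%, Campus B 92/631 = 14.6% → Campus B
Overall: the downtown campus 674/1185 = 56.9%, Campus B 467/1281 = 36.5% → the downtown campus
Neither sweeps: the downtown campus wins 1 of 2 groups, Campus B wins 1. The downtown campus wins overall but not every group — no Simpson reversal.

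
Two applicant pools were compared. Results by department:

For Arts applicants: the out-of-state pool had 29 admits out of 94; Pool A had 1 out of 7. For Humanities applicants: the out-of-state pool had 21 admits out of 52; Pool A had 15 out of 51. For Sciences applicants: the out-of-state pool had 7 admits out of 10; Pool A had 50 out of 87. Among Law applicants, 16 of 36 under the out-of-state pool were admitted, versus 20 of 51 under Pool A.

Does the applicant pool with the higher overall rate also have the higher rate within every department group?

No

Arts: the out-of-state pool 29/94 = 30.9%, Pool A 1/7 = 14.3% → the out-of-state pool
Humanities: the out-of-state pool 21/52 = 40.4%, Pool A 15/51 = 29.4% → the out-of-state pool
Sciences: the out-of-state pool 7/10 = 70.0%, Pool A 50/87 = 57.5% → the out-of-state pool
Law: the out-of-state pool 16/36 = 44.4%, Pool A 20/51 = 39.2% → the out-of-state pool
Overall: the out-of-state pool 73/192 = 38.0%, Pool A 86/196 = 43.9% → Pool A
The out-of-state pool wins each department group but Pool A wins overall — the comparison reverses. The out-of-state pool's applicants skew toward Arts, which has a lower base rate.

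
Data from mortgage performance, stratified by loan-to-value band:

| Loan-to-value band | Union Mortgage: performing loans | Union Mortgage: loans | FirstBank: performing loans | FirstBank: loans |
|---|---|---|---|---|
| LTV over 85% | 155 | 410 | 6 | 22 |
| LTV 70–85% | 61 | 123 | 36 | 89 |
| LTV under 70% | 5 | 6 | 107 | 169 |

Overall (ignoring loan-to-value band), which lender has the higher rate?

FirstBank

LTV over 85%: Union Mortgage 155/410 = 37.8%, FirstBank 6/22 = 27.3% → Union Mortgage
LTV 70–85%: Union Mortgage 61/123 = 49.6%, FirstBank 36/89 = 40.4% → Union Mortgage
LTV under 70%: Union Mortgage 5/6 = 83.3%, FirstBank 107/169 = 63.3% → Union Mortgage
Overall: Union Mortgage 221/539 = 41.0%, FirstBank 149/280 = 53.2% → FirstBank
(Union Mortgage wins every loan-to-value group but FirstBank wins overall — Union Mortgage's loans skew toward the low-rate LTV over 85% group.)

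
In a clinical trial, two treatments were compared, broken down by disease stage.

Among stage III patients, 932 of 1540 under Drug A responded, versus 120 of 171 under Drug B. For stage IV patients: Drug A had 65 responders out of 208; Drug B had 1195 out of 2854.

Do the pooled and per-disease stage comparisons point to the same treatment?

Stage III: Drug A 932/1540 = 60.5%, Drug B 120/171 = 70.2% → Drug B
Stage IV: Drug A 65/208 = 31.2%, Drug B 1195/2854 = 41.9% → Drug B
Overall: Drug A 997/1748 = 57.0%, Drug B 1315/3025 = 43.5% → Drug A
Drug B wins each disease group but Drug A wins overall — the comparison reverses. Drug B's patients skew toward stage IV, which has a lower base rate.

No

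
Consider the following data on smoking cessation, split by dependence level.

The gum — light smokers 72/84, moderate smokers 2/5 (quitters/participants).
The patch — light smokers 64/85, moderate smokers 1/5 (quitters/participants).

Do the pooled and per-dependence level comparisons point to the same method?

Light smokers: the gum 72/84 = 85.7%, the patch 64/85 = 75.3% → the gum
Moderate smokers: the gum 2/5 = 40.0%, the patch 1/5 = 20.0% → the gum
Overall: the gum 74/89 = 83.1%, the patch 65/90 = 72.2% → the gum
The gum wins overall and in every dependence group — no reversal.

Yes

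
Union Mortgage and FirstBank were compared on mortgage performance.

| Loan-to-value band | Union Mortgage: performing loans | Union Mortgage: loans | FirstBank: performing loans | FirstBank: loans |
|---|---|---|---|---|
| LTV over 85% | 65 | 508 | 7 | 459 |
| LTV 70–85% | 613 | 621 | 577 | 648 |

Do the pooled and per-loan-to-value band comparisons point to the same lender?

Yes

LTV over 85%: Union Mortgage 65/508 = 12.8%, FirstBank 7/459 = 1.5% → Union Mortgage
LTV 70–85%: Union Mortgage 613/621 = 98.7%, FirstBank 577/648 = 89.0% → Union Mortgage
Overall: Union Mortgage 678/1129 = 60.1%, FirstBank 584/1107 = 52.8% → Union Mortgage
Union Mortgage wins overall and in every loan-to-value group — no reversal.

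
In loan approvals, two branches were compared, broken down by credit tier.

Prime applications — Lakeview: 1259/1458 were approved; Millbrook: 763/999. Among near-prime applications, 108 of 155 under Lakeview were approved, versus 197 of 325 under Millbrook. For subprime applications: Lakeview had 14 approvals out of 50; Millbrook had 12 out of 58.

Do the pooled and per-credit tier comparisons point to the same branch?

Yes

Prime: Lakeview 1259/1458 = 86.4%, Millbrook 763/999 = 76.4% → Lakeview
Near-prime: Lakeview 108/155 = 69.7%, Millbrook 197/325 = 60.6% → Lakeview
Subprime: Lakeview 14/50 = 28.0%, Millbrook 12/58 = 20.7% → Lakeview
Overall: Lakeview 1381/1663 = 83.0%, Millbrook 972/1382 = 70.3% → Lakeview
Lakeview wins overall and in every credit group — no reversal.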